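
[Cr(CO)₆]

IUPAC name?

hexacarbonylchromium(0)

There is no counter-ion, so the complex is neutral overall.
Ligand charges: 6×carbonyl (neutral); total 0. So Cr + (0) = 0, giving Cr = 0.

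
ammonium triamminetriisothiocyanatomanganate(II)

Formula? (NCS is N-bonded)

Ligands: 3 isothiocyanato (NCS, -1), 3 ammine (NH3, neutral). Ligand charge sum = -3.
Charge balance with ammonium (+1) requires 1 complex ion per 1 ammonium.

NH4[Mn(NCS)3(NH3)3]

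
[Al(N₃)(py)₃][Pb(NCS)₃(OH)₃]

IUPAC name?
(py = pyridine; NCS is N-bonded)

azidotris(pyridine)aluminium(III) trihydroxotriisothiocyanatoplumbate(IV)

Aluminium is always +3 in its complexes; the cation's ligand charges sum to -1, so the complex cation is 2+.
A 1:1 salt means the anion carries the equal and opposite charge, 2−.
Anion: ligand charges sum to -6; for the ion to be 2−, Pb = +4.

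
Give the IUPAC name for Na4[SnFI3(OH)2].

sodium fluorodihydroxotriiodostannate(II)

The 4 sodium counter-ions carry a total charge of +4, so each complex ion is 4−.
Ligand charges: 2×hydroxo (-1 each), 3×iodo (-1 each), 1×fluoro (-1 each); total -6. So Sn + (-6) = 4−, giving Sn = +2.
Ligands are named alphabetically: fluoro before hydroxo before iodo.
The complex ion is anionic, so tin takes the -ate form stannate(II).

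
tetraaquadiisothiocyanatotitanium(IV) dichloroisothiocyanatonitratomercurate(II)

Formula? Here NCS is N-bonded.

Cation [Ti…]: ligand charges -2, Ti(IV) ⇒ ion charge 2+.
Anion [Hg…]: ligand charges -4, Hg(II) ⇒ ion charge 2−.
One 2+ cation balances one 2− anion.

[Ti(H2O)4(NCS)2][HgCl2(NCS)(NO3)]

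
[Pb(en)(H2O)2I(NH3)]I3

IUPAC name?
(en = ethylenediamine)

amminediaqua(ethylenediamine)iodolead(IV) iodide

The 3 iodide counter-ions carry a total charge of -3, so each complex ion is 3+.
Ligand charges: 1×ammine (neutral), 2×aqua (neutral), 1×ethylenediamine (neutral), 1×iodo (-1 each); total -1. So Pb + (-1) = 3+, giving Pb = +4.
Ligands are named alphabetically: ammine before aqua before ethylenediamine before iodo.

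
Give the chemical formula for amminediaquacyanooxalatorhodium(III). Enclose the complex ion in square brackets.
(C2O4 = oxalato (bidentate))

[Rh(C2O4)(CN)(H2O)2(NH3)]

Ligands: 1 oxalato (C2O4, -2), 1 cyano (CN, -1), 1 ammine (NH3, neutral), 2 aqua (H2O, neutral). Ligand charge sum = -3.
With Rh in oxidation state +3, the complex ion is [Rh...].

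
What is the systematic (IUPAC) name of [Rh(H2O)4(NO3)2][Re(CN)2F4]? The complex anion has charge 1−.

tetraaquadinitratorhodium(III) dicyanotetrafluororhenate(V)

The complex anion is given as 1−; its ligand charges sum to -6, so Re = +5.
A 1:1 salt means the cation carries the equal and opposite charge, 1+.
Cation: ligand charges sum to -2; for the ion to be 1+, Rh = +3.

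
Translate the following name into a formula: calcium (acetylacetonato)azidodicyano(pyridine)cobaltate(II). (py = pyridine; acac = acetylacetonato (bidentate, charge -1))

Ligands: 2 cyano (CN, -1), 1 pyridine (py, neutral), 1 azido (N3, -1), 1 acetylacetonato (acac, -1). Ligand charge sum = -4.
With Co in oxidation state +2, the complex ion is [Co...]^2−.
Charge balance with calcium (+2) requires 1 complex ion per 1 calcium.

Ca[Co(acac)(CN)2(N3)(py)]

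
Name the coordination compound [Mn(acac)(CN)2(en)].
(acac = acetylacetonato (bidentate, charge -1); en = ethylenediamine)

(acetylacetonato)dicyano(ethylenediamine)manganese(III)

There is no counter-ion, so the complex is neutral overall.
Ligand charges: 2×cyano (-1 each), 1×acetylacetonato (-1 each), 1×ethylenediamine (neutral); total -3. So Mn + (-3) = 0, giving Mn = +3.
Ligands are named alphabetically: acetylacetonato before cyano before ethylenediamine.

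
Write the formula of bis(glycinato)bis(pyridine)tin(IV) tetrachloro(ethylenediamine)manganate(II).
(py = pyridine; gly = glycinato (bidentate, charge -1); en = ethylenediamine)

Cation [Sn…]: ligand charges -2, Sn(IV) ⇒ ion charge 2+.
Anion [Mn…]: ligand charges -4, Mn(II) ⇒ ion charge 2−.

[Sn(gly)2(py)2][MnCl4(en)]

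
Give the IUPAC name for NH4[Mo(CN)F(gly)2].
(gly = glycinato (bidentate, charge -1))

ammonium cyanofluorobis(glycinato)molybdate(III)

The 1 ammonium counter-ion carries a total charge of +1, so each complex ion is 1−.
Ligand charges: 1×cyano (-1 each), 2×glycinato (-1 each), 1×fluoro (-1 each); total -4. So Mo + (-4) = 1−, giving Mo = +3.
Ligands are named alphabetically: cyano before fluoro before glycinato.
The complex ion is anionic, so molybdenum takes the -ate form molybdate(III).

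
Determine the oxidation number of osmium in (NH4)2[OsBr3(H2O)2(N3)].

2 ammonium outside the brackets (+1 each) → the complex ion is 2−.
Ligand charges: 3×Br = -3; 1×N3 = -1; 2×H2O neutral; sum -4.
Os + (-4) = 2− ⇒ Os is +2.

+2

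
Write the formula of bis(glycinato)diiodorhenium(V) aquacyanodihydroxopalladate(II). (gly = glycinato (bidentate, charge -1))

Cation [Re…]: ligand charges -4, Re(V) ⇒ ion charge 1+.
Anion [Pd…]: ligand charges -3, Pd(II) ⇒ ion charge 1−.
One 1+ cation balances one 1− anion.

[Re(gly)2I2][Pd(CN)(H2O)(OH)2]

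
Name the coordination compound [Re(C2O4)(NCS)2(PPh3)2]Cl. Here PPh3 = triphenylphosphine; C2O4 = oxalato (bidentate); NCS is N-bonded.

The 1 chloride counter-ion carries a total charge of -1, so each complex ion is 1+.
Ligand charges: 2×triphenylphosphine (neutral), 1×oxalato (-2 each), 2×isothiocyanato (-1 each); total -4. So Re + (-4) = 1+, giving Re = +5.
Ligands are named alphabetically: isothiocyanato before oxalato before triphenylphosphine.

diisothiocyanatooxalatobis(triphenylphosphine)rhenium(V) chloride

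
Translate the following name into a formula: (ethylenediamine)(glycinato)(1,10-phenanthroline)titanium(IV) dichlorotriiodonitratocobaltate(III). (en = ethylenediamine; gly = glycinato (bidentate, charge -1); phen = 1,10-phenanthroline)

[Ti(en)(gly)(phen)][CoCl2I3(NO3)]

Cation [Ti…]: ligand charges -1, Ti(IV) ⇒ ion charge 3+.
Anion [Co…]: ligand charges -6, Co(III) ⇒ ion charge 3−.
One 3+ cation balances one 3− anion.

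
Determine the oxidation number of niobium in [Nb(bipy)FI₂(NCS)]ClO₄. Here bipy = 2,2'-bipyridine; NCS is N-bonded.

1 perchlorate outside the brackets (-1 each) → the complex ion is 1+.
Ligand charges: 1×bipy neutral; 1×F = -1; 1×NCS = -1; 2×I = -2; sum -4.
Nb + (-4) = 1+ ⇒ Nb is +5.

+5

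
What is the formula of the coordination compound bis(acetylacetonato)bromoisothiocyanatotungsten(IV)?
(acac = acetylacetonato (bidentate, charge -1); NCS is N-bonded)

Ligands: 2 acetylacetonato (acac, -1), 1 isothiocyanato (NCS, -1), 1 bromo (Br, -1). Ligand charge sum = -4.
With W in oxidation state +4, the complex ion is [W...].

[W(acac)2Br(NCS)]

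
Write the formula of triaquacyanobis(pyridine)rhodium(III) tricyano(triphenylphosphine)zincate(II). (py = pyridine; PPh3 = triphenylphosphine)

Cation [Rh…]: ligand charges -1, Rh(III) ⇒ ion charge 2+.
Anion [Zn…]: ligand charges -3, Zn(II) ⇒ ion charge 1−.
One 2+ cation requires 2 of the 1− anion.

[Rh(CN)(H2O)3(py)2][Zn(CN)3(PPh3)]2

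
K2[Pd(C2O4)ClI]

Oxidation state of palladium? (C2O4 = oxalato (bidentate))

2 potassium outside the brackets (+1 each) → the complex ion is 2−.
Ligand charges: 1×Cl = -1; 1×I = -1; 1×C2O4 = -2; sum -4.
Pd + (-4) = 2− ⇒ Pd is +2.

+2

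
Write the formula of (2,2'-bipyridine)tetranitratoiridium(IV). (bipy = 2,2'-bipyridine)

[Ir(bipy)(NO3)4]

Ligands: 4 nitrato (NO3, -1), 1 2,2'-bipyridine (bipy, neutral). Ligand charge sum = -4.
With Ir in oxidation state +4, the complex ion is [Ir...].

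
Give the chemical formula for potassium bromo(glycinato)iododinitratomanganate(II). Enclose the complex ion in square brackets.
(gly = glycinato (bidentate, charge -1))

Ligands: 1 glycinato (gly, -1), 1 bromo (Br, -1), 2 nitrato (NO3, -1), 1 iodo (I, -1). Ligand charge sum = -5.
With Mn in oxidation state +2, the complex ion is [Mn...]^3−.
Charge balance with potassium (+1) requires 1 complex ion per 3 potassium.

K3[MnBr(gly)I(NO3)2]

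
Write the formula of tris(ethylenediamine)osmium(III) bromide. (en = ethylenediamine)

[Os(en)3]Br3

Ligands: 3 ethylenediamine (en, neutral). Ligand charge sum = 0.
With Os in oxidation state +3, the complex ion is [Os...]^3+.
Charge balance with bromide (-1) requires 1 complex ion per 3 bromide.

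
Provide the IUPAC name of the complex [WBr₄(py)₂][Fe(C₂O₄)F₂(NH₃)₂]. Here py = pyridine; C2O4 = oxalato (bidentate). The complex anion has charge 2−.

tetrabromobis(pyridine)tungsten(VI) diamminedifluorooxalatoferrate(II)

Both ions are complex: the cation is named first with the plain metal name, the anion second with the -ate form; each ion's ligands are alphabetised independently.
The complex anion is given as 2−; its ligand charges sum to -4, so Fe = +2.
A 1:1 salt means the cation carries the equal and opposite charge, 2+.
Cation: ligand charges sum to -4; for the ion to be 2+, W = +6.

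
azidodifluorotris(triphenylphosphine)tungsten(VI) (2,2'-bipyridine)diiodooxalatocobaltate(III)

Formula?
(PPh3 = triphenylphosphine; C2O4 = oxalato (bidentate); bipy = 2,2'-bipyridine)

[WF2(N3)(PPh3)3][Co(bipy)(C2O4)I2]3

Cation [W…]: ligand charges -3, W(VI) ⇒ ion charge 3+.
Anion [Co…]: ligand charges -4, Co(III) ⇒ ion charge 1−.
One 3+ cation requires 3 of the 1− anion.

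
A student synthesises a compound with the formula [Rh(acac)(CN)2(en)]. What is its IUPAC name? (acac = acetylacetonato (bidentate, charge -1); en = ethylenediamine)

There is no counter-ion, so the complex is neutral overall.
Ligand charges: 2×cyano (-1 each), 1×acetylacetonato (-1 each), 1×ethylenediamine (neutral); total -3. So Rh + (-3) = 0, giving Rh = +3.
Ligands are named alphabetically: acetylacetonato before cyano before ethylenediamine.

(acetylacetonato)dicyano(ethylenediamine)rhodium(III)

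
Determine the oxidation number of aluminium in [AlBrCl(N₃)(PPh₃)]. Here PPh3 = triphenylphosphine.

No counter-ion: the bracketed complex is neutral.
Ligand charges: 1×Br = -1; 1×PPh3 neutral; 1×Cl = -1; 1×N3 = -1; sum -3.
Al + (-3) = 0 ⇒ Al is +3.

+3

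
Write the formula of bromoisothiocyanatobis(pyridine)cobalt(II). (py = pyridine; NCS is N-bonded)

Ligands: 2 pyridine (py, neutral), 1 bromo (Br, -1), 1 isothiocyanato (NCS, -1). Ligand charge sum = -2.
With Co in oxidation state +2, the complex ion is [Co...].

[CoBr(NCS)(py)2]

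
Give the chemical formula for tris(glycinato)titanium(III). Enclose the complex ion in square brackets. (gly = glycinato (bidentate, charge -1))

Ligands: 3 glycinato (gly, -1). Ligand charge sum = -3.
With Ti in oxidation state +3, the complex ion is [Ti...].

[Ti(gly)3]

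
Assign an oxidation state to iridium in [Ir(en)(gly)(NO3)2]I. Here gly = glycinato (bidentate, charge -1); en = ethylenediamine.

1 iodide outside the brackets (-1 each) → the complex ion is 1+.
Ligand charges: 1×gly = -1; 2×NO3 = -2; 1×en neutral; sum -3.
Ir + (-3) = 1+ ⇒ Ir is +4.

+4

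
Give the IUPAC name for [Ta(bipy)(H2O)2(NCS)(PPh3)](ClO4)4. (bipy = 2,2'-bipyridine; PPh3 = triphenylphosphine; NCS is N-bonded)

The 4 perchlorate counter-ions carry a total charge of -4, so each complex ion is 4+.
Ligand charges: 1×2,2'-bipyridine (neutral), 2×aqua (neutral), 1×triphenylphosphine (neutral), 1×isothiocyanato (-1 each); total -1. So Ta + (-1) = 4+, giving Ta = +5.
Ligands are named alphabetically: aqua before bipyridine before isothiocyanato before triphenylphosphine.

diaqua(2,2'-bipyridine)isothiocyanato(triphenylphosphine)tantalum(V) perchlorate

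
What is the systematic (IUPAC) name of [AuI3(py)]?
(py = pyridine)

There is no counter-ion, so the complex is neutral overall.
Ligand charges: 1×pyridine (neutral), 3×iodo (-1 each); total -3. So Au + (-3) = 0, giving Au = +3.
Ligands are named alphabetically: iodo before pyridine.

triiodo(pyridine)gold(III)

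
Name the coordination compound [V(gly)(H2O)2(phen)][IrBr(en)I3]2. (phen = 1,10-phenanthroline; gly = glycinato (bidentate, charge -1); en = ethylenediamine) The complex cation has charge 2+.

The complex cation is given as 2+; its ligand charges sum to -1, so V = +3.
With 2 anions per cation, each anion must be 2/2 = 1−.
Anion: ligand charges sum to -4; for the ion to be 1−, Ir = +3.

diaqua(glycinato)(1,10-phenanthroline)vanadium(III) bromo(ethylenediamine)triiodoiridate(III)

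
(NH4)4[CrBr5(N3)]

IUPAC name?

ammonium azidopentabromochromate(II)

The 4 ammonium counter-ions carry a total charge of +4, so each complex ion is 4−.
Ligand charges: 1×azido (-1 each), 5×bromo (-1 each); total -6. So Cr + (-6) = 4−, giving Cr = +2.
The complex ion is anionic, so chromium takes the -ate form chromate(II).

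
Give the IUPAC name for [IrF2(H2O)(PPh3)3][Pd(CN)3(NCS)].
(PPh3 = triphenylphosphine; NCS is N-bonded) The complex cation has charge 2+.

aquadifluorotris(triphenylphosphine)iridium(IV) tricyanoisothiocyanatopalladate(II)

Both ions are complex: the cation is named first with the plain metal name, the anion second with the -ate form; each ion's ligands are alphabetised independently.
The complex cation is given as 2+; its ligand charges sum to -2, so Ir = +4.
A 1:1 salt means the anion carries the equal and opposite charge, 2−.
Anion: ligand charges sum to -4; for the ion to be 2−, Pd = +2.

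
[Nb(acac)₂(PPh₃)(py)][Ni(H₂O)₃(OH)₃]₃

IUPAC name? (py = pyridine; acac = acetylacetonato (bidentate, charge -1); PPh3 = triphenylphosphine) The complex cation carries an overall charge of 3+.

The complex cation is given as 3+; its ligand charges sum to -2, so Nb = +5.
With 3 anions per cation, each anion must be 3/3 = 1−.
Anion: ligand charges sum to -3; for the ion to be 1−, Ni = +2.

bis(acetylacetonato)(pyridine)(triphenylphosphine)niobium(V) triaquatrihydroxonickelate(II)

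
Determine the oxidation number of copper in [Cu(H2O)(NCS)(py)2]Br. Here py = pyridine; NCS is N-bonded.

1 bromide outside the brackets (-1 each) → the complex ion is 1+.
Ligand charges: 2×py neutral; 1×NCS = -1; 1×H2O neutral; sum -1.
Cu + (-1) = 1+ ⇒ Cu is +2.

+2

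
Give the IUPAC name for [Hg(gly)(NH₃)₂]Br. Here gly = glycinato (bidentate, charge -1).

The 1 bromide counter-ion carries a total charge of -1, so each complex ion is 1+.
Ligand charges: 1×glycinato (-1 each), 2×ammine (neutral); total -1. So Hg + (-1) = 1+, giving Hg = +2.
Ligands are named alphabetically: ammine before glycinato.

diammine(glycinato)mercury(II) bromide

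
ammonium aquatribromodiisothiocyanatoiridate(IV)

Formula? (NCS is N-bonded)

NH4[IrBr3(H2O)(NCS)2]

Ligands: 1 aqua (H2O, neutral), 2 isothiocyanato (NCS, -1), 3 bromo (Br, -1). Ligand charge sum = -5.
With Ir in oxidation state +4, the complex ion is [Ir...]^1−.
Charge balance with ammonium (+1) requires 1 complex ion per 1 ammonium.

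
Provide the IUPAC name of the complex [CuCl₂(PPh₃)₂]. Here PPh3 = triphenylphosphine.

There is no counter-ion, so the complex is neutral overall.
Ligand charges: 2×triphenylphosphine (neutral), 2×chloro (-1 each); total -2. So Cu + (-2) = 0, giving Cu = +2.
Ligands are named alphabetically: chloro before triphenylphosphine.

dichlorobis(triphenylphosphine)copper(II)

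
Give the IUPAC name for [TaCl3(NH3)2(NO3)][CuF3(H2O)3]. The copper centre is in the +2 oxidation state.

diamminetrichloronitratotantalum(V) triaquatrifluorocuprate(II)

Both ions are complex: the cation is named first with the plain metal name, the anion second with the -ate form; each ion's ligands are alphabetised independently.
Cu is given as +2; the anion's ligand charges sum to -3, so the complex anion is 1−.
A 1:1 salt means the cation carries the equal and opposite charge, 1+.
Cation: ligand charges sum to -4; for the ion to be 1+, Ta = +5.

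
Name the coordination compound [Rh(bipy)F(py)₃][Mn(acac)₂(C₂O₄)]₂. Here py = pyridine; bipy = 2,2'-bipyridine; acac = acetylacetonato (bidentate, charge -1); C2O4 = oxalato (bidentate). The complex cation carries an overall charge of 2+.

(2,2'-bipyridine)fluorotris(pyridine)rhodium(III) bis(acetylacetonato)oxalatomanganate(III)

Both ions are complex: the cation is named first with the plain metal name, the anion second with the -ate form; each ion's ligands are alphabetised independently.
The complex cation is given as 2+; its ligand charges sum to -1, so Rh = +3.
With 2 anions per cation, each anion must be 2/2 = 1−.
Anion: ligand charges sum to -4; for the ion to be 1−, Mn = +3.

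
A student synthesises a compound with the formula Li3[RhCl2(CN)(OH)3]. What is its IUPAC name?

The 3 lithium counter-ions carry a total charge of +3, so each complex ion is 3−.
Ligand charges: 1×cyano (-1 each), 3×hydroxo (-1 each), 2×chloro (-1 each); total -6. So Rh + (-6) = 3−, giving Rh = +3.
Ligands are named alphabetically: chloro before cyano before hydroxo.
The complex ion is anionic, so rhodium takes the -ate form rhodate(III).

lithium dichlorocyanotrihydroxorhodate(III)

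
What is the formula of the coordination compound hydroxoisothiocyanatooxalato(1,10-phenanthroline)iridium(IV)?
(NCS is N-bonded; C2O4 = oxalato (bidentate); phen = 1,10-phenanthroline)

Ligands: 1 isothiocyanato (NCS, -1), 1 oxalato (C2O4, -2), 1 1,10-phenanthroline (phen, neutral), 1 hydroxo (OH, -1). Ligand charge sum = -4.
With Ir in oxidation state +4, the complex ion is [Ir...].

[Ir(C2O4)(NCS)(OH)(phen)]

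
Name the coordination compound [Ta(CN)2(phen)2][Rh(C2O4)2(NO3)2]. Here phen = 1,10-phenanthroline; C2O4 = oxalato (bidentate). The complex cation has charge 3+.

Both ions are complex: the cation is named first with the plain metal name, the anion second with the -ate form; each ion's ligands are alphabetised independently.
The complex cation is given as 3+; its ligand charges sum to -2, so Ta = +5.
A 1:1 salt means the anion carries the equal and opposite charge, 3−.
Anion: ligand charges sum to -6; for the ion to be 3−, Rh = +3.

dicyanobis(1,10-phenanthroline)tantalum(V) dinitratodioxalatorhodate(III)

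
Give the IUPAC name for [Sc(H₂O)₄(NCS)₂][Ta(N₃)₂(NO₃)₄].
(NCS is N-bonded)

tetraaquadiisothiocyanatoscandium(III) diazidotetranitratotantalate(V)

Scandium is always +3 in its complexes; the cation's ligand charges sum to -2, so the complex cation is 1+.
A 1:1 salt means the anion carries the equal and opposite charge, 1−.
Anion: ligand charges sum to -6; for the ion to be 1−, Ta = +5.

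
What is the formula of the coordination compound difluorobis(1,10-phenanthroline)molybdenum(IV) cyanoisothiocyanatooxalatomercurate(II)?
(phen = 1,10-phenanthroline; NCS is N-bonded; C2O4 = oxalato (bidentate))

[MoF2(phen)2][Hg(C2O4)(CN)(NCS)]

Cation [Mo…]: ligand charges -2, Mo(IV) ⇒ ion charge 2+.
Anion [Hg…]: ligand charges -4, Hg(II) ⇒ ion charge 2−.
One 2+ cation balances one 2− anion.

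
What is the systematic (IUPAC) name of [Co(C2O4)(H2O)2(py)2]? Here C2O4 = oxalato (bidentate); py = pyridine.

There is no counter-ion, so the complex is neutral overall.
Ligand charges: 2×aqua (neutral), 1×oxalato (-2 each), 2×pyridine (neutral); total -2. So Co + (-2) = 0, giving Co = +2.
Ligands are named alphabetically: aqua before oxalato before pyridine.

diaquaoxalatobis(pyridine)cobalt(II)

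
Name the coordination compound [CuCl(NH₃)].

There is no counter-ion, so the complex is neutral overall.
Ligand charges: 1×chloro (-1 each), 1×ammine (neutral); total -1. So Cu + (-1) = 0, giving Cu = +1.
Ligands are named alphabetically: ammine before chloro.

amminechlorocopper(I)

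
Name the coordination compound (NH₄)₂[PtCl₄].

The 2 ammonium counter-ions carry a total charge of +2, so each complex ion is 2−.
Ligand charges: 4×chloro (-1 each); total -4. So Pt + (-4) = 2−, giving Pt = +2.
The complex ion is anionic, so platinum takes the -ate form platinate(II).

ammonium tetrachloroplatinate(II)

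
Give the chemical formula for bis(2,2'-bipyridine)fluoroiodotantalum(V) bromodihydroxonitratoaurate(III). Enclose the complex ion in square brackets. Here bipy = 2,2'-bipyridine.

[Ta(bipy)2FI][AuBr(NO3)(OH)2]3

Cation [Ta…]: ligand charges -2, Ta(V) ⇒ ion charge 3+.
Anion [Au…]: ligand charges -4, Au(III) ⇒ ion charge 1−.
One 3+ cation requires 3 of the 1− anion.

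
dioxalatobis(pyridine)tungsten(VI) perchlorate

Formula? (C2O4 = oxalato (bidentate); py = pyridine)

[W(C2O4)2(py)2](ClO4)2

Ligands: 2 oxalato (C2O4, -2), 2 pyridine (py, neutral). Ligand charge sum = -4.
With W in oxidation state +6, the complex ion is [W...]^2+.
Charge balance with perchlorate (-1) requires 1 complex ion per 2 perchlorate.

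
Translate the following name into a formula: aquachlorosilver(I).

Ligands: 1 chloro (Cl, -1), 1 aqua (H2O, neutral). Ligand charge sum = -1.
With Ag in oxidation state +1, the complex ion is [Ag...].

[AgCl(H2O)]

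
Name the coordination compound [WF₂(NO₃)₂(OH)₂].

difluorodihydroxodinitratotungsten(VI)

There is no counter-ion, so the complex is neutral overall.
Ligand charges: 2×nitrato (-1 each), 2×hydroxo (-1 each), 2×fluoro (-1 each); total -6. So W + (-6) = 0, giving W = +6.
Ligands are named alphabetically: fluoro before hydroxo before nitrato.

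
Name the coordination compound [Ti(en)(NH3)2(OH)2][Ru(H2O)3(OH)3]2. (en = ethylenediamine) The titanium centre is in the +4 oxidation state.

diammine(ethylenediamine)dihydroxotitanium(IV) triaquatrihydroxoruthenate(II)

Ti is given as +4; the cation's ligand charges sum to -2, so the complex cation is 2+.
With 2 anions per cation, each anion must be 2/2 = 1−.
Anion: ligand charges sum to -3; for the ion to be 1−, Ru = +2.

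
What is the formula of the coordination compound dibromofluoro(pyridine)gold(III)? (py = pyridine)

Ligands: 2 bromo (Br, -1), 1 pyridine (py, neutral), 1 fluoro (F, -1). Ligand charge sum = -3.
With Au in oxidation state +3, the complex ion is [Au...].

[AuBr2F(py)]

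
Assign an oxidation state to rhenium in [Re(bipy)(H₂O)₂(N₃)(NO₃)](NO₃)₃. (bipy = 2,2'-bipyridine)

3 nitrate outside the brackets (-1 each) → the complex ion is 3+.
Ligand charges: 1×bipy neutral; 2×H2O neutral; 1×NO3 = -1; 1×N3 = -1; sum -2.
Re + (-2) = 3+ ⇒ Re is +5.

+5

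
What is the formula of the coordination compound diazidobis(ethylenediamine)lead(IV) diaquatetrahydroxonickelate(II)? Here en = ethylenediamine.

Cation [Pb…]: ligand charges -2, Pb(IV) ⇒ ion charge 2+.
Anion [Ni…]: ligand charges -4, Ni(II) ⇒ ion charge 2−.

[Pb(en)2(N3)2][Ni(H2O)2(OH)4]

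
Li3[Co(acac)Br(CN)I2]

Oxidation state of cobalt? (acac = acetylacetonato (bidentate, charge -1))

+2

3 lithium outside the brackets (+1 each) → the complex ion is 3−.
Ligand charges: 1×Br = -1; 2×I = -2; 1×CN = -1; 1×acac = -1; sum -5.
Co + (-5) = 3− ⇒ Co is +2.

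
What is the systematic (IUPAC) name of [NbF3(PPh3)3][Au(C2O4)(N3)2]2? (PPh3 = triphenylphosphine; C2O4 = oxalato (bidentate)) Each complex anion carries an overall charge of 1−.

trifluorotris(triphenylphosphine)niobium(V) diazidooxalatoaurate(III)

The complex anion is given as 1−; its ligand charges sum to -4, so Au = +3.
With 2 anions per cation, the cation must be 2×1 = 2+.
Cation: ligand charges sum to -3; for the ion to be 2+, Nb = +5.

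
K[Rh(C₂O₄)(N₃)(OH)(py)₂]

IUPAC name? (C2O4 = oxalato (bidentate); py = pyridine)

potassium azidohydroxooxalatobis(pyridine)rhodate(III)

The 1 potassium counter-ion carries a total charge of +1, so each complex ion is 1−.
Ligand charges: 1×oxalato (-2 each), 2×pyridine (neutral), 1×hydroxo (-1 each), 1×azido (-1 each); total -4. So Rh + (-4) = 1−, giving Rh = +3.
The complex ion is anionic, so rhodium takes the -ate form rhodate(III).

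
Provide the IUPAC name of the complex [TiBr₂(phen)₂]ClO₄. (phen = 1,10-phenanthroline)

dibromobis(1,10-phenanthroline)titanium(III) perchlorate

The 1 perchlorate counter-ion carries a total charge of -1, so each complex ion is 1+.
Ligand charges: 2×bromo (-1 each), 2×1,10-phenanthroline (neutral); total -2. So Ti + (-2) = 1+, giving Ti = +3.
Ligands are named alphabetically: bromo before phenanthroline.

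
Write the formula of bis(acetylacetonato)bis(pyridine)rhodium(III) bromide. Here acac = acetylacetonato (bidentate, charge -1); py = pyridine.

Ligands: 2 acetylacetonato (acac, -1), 2 pyridine (py, neutral). Ligand charge sum = -2.
Charge balance with bromide (-1) requires 1 complex ion per 1 bromide.

[Rh(acac)2(py)2]Br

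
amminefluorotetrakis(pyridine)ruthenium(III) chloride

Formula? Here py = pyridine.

Ligands: 1 fluoro (F, -1), 1 ammine (NH3, neutral), 4 pyridine (py, neutral). Ligand charge sum = -1.
With Ru in oxidation state +3, the complex ion is [Ru...]^2+.
Charge balance with chloride (-1) requires 1 complex ion per 2 chloride.

[RuF(NH3)(py)4]Cl2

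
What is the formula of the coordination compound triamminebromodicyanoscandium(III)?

Ligands: 2 cyano (CN, -1), 3 ammine (NH3, neutral), 1 bromo (Br, -1). Ligand charge sum = -3.
With Sc in oxidation state +3, the complex ion is [Sc...].

[ScBr(CN)2(NH3)3]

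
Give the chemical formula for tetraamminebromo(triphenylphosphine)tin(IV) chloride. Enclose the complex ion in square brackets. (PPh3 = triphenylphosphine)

[SnBr(NH3)4(PPh3)]Cl3

Ligands: 4 ammine (NH3, neutral), 1 bromo (Br, -1), 1 triphenylphosphine (PPh3, neutral). Ligand charge sum = -1.
With Sn in oxidation state +4, the complex ion is [Sn...]^3+.
Charge balance with chloride (-1) requires 1 complex ion per 3 chloride.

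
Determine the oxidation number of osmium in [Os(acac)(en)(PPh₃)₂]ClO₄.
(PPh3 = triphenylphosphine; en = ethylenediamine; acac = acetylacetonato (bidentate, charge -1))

1 perchlorate outside the brackets (-1 each) → the complex ion is 1+.
Ligand charges: 2×PPh3 neutral; 1×en neutral; 1×acac = -1; sum -1.
Os + (-1) = 1+ ⇒ Os is +2.

+2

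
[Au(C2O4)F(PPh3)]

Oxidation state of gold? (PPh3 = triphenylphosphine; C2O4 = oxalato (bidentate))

+3

No counter-ion: the bracketed complex is neutral.
Ligand charges: 1×PPh3 neutral; 1×F = -1; 1×C2O4 = -2; sum -3.
Au + (-3) = 0 ⇒ Au is +3.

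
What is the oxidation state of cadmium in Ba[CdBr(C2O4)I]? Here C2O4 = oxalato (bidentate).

+2

1 barium outside the brackets (+2 each) → the complex ion is 2−.
Ligand charges: 1×C2O4 = -2; 1×I = -1; 1×Br = -1; sum -4.
Cd + (-4) = 2− ⇒ Cd is +2.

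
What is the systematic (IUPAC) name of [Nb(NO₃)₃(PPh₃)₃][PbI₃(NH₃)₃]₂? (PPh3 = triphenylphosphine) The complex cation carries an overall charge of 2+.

trinitratotris(triphenylphosphine)niobium(V) triamminetriiodoplumbate(II)

Both ions are complex: the cation is named first with the plain metal name, the anion second with the -ate form; each ion's ligands are alphabetised independently.
The complex cation is given as 2+; its ligand charges sum to -3, so Nb = +5.
With 2 anions per cation, each anion must be 2/2 = 1−.
Anion: ligand charges sum to -3; for the ion to be 1−, Pb = +2.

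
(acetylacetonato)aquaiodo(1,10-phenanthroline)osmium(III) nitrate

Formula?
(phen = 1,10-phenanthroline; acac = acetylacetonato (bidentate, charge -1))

Ligands: 1 iodo (I, -1), 1 1,10-phenanthroline (phen, neutral), 1 aqua (H2O, neutral), 1 acetylacetonato (acac, -1). Ligand charge sum = -2.
Charge balance with nitrate (-1) requires 1 complex ion per 1 nitrate.

[Os(acac)(H2O)I(phen)]NO3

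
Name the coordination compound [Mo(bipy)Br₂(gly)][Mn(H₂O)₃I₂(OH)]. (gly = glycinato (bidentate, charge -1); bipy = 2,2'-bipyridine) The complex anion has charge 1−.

Both ions are complex: the cation is named first with the plain metal name, the anion second with the -ate form; each ion's ligands are alphabetised independently.
The complex anion is given as 1−; its ligand charges sum to -3, so Mn = +2.
A 1:1 salt means the cation carries the equal and opposite charge, 1+.
Cation: ligand charges sum to -3; for the ion to be 1+, Mo = +4.

(2,2'-bipyridine)dibromo(glycinato)molybdenum(IV) triaquahydroxodiiodomanganate(II)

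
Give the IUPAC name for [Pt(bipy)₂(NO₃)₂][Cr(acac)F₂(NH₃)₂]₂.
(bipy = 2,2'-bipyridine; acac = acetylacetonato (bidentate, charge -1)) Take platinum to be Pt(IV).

bis(2,2'-bipyridine)dinitratoplatinum(IV) (acetylacetonato)diamminedifluorochromate(II)

Both ions are complex: the cation is named first with the plain metal name, the anion second with the -ate form; each ion's ligands are alphabetised independently.
Pt is given as +4; the cation's ligand charges sum to -2, so the complex cation is 2+.
With 2 anions per cation, each anion must be 2/2 = 1−.
Anion: ligand charges sum to -3; for the ion to be 1−, Cr = +2.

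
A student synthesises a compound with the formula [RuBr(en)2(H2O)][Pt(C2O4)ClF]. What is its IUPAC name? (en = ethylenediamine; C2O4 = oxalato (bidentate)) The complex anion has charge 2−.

aquabromobis(ethylenediamine)ruthenium(III) chlorofluorooxalatoplatinate(II)

Both ions are complex: the cation is named first with the plain metal name, the anion second with the -ate form; each ion's ligands are alphabetised independently.
The complex anion is given as 2−; its ligand charges sum to -4, so Pt = +2.
A 1:1 salt means the cation carries the equal and opposite charge, 2+.
Cation: ligand charges sum to -1; for the ion to be 2+, Ru = +3.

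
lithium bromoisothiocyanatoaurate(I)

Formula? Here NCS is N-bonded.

Ligands: 1 isothiocyanato (NCS, -1), 1 bromo (Br, -1). Ligand charge sum = -2.
Charge balance with lithium (+1) requires 1 complex ion per 1 lithium.

Li[AuBr(NCS)]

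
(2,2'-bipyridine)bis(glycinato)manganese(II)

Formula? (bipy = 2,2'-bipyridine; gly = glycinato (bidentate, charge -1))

[Mn(bipy)(gly)2]

Ligands: 1 2,2'-bipyridine (bipy, neutral), 2 glycinato (gly, -1). Ligand charge sum = -2.
With Mn in oxidation state +2, the complex ion is [Mn...].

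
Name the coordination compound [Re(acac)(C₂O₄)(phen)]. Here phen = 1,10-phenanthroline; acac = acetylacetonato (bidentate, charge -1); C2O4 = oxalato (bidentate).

(acetylacetonato)oxalato(1,10-phenanthroline)rhenium(III)

There is no counter-ion, so the complex is neutral overall.
Ligand charges: 1×1,10-phenanthroline (neutral), 1×acetylacetonato (-1 each), 1×oxalato (-2 each); total -3. So Re + (-3) = 0, giving Re = +3.
Ligands are named alphabetically: acetylacetonato before oxalato before phenanthroline.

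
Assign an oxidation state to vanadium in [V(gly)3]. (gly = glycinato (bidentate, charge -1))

+3

No counter-ion: the bracketed complex is neutral.
Ligand charges: 3×gly = -3; sum -3.
V + (-3) = 0 ⇒ V is +3.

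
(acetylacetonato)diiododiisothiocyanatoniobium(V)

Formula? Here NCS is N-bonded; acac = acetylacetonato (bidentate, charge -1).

Ligands: 2 isothiocyanato (NCS, -1), 2 iodo (I, -1), 1 acetylacetonato (acac, -1). Ligand charge sum = -5.
With Nb in oxidation state +5, the complex ion is [Nb...].

[Nb(acac)I2(NCS)2]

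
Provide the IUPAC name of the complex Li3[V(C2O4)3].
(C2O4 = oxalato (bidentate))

lithium trioxalatovanadate(III)

The 3 lithium counter-ions carry a total charge of +3, so each complex ion is 3−.
Ligand charges: 3×oxalato (-2 each); total -6. So V + (-6) = 3−, giving V = +3.
The complex ion is anionic, so vanadium takes the -ate form vanadate(III).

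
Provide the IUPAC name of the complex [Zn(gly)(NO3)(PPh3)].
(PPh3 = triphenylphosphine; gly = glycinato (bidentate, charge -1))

(glycinato)nitrato(triphenylphosphine)zinc(II)

There is no counter-ion, so the complex is neutral overall.
Ligand charges: 1×triphenylphosphine (neutral), 1×nitrato (-1 each), 1×glycinato (-1 each); total -2. So Zn + (-2) = 0, giving Zn = +2.
Ligands are named alphabetically: glycinato before nitrato before triphenylphosphine.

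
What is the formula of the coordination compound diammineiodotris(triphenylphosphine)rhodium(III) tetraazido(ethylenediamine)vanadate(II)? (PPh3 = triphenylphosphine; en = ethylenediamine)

Cation [Rh…]: ligand charges -1, Rh(III) ⇒ ion charge 2+.
Anion [V…]: ligand charges -4, V(II) ⇒ ion charge 2−.

[RhI(NH3)2(PPh3)3][V(en)(N3)4]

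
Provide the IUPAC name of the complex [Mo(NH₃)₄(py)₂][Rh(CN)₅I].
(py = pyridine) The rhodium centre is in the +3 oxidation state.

tetraamminebis(pyridine)molybdenum(III) pentacyanoiodorhodate(III)

Both ions are complex: the cation is named first with the plain metal name, the anion second with the -ate form; each ion's ligands are alphabetised independently.
Rh is given as +3; the anion's ligand charges sum to -6, so the complex anion is 3−.
A 1:1 salt means the cation carries the equal and opposite charge, 3+.
Cation: ligand charges sum to 0; for the ion to be 3+, Mo = +3.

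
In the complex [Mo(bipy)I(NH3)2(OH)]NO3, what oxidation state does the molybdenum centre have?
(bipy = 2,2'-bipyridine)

1 nitrate outside the brackets (-1 each) → the complex ion is 1+.
Ligand charges: 2×NH3 neutral; 1×bipy neutral; 1×OH = -1; 1×I = -1; sum -2.
Mo + (-2) = 1+ ⇒ Mo is +3.

+3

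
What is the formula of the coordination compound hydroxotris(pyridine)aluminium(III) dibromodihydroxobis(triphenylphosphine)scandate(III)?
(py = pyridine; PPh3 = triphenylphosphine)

[Al(OH)(py)3][ScBr2(OH)2(PPh3)2]2

Cation [Al…]: ligand charges -1, Al(III) ⇒ ion charge 2+.
Anion [Sc…]: ligand charges -4, Sc(III) ⇒ ion charge 1−.
One 2+ cation requires 2 of the 1− anion.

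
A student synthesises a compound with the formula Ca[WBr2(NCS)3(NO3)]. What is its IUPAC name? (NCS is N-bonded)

calcium dibromotriisothiocyanatonitratotungstate(IV)

The 1 calcium counter-ion carries a total charge of +2, so each complex ion is 2−.
Ligand charges: 1×nitrato (-1 each), 2×bromo (-1 each), 3×isothiocyanato (-1 each); total -6. So W + (-6) = 2−, giving W = +4.
Ligands are named alphabetically: bromo before isothiocyanato before nitrato.
The complex ion is anionic, so tungsten takes the -ate form tungstate(IV).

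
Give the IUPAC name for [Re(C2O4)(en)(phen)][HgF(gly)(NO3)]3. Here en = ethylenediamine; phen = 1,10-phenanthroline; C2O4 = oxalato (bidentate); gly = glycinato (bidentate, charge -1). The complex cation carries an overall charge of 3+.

Both ions are complex: the cation is named first with the plain metal name, the anion second with the -ate form; each ion's ligands are alphabetised independently.
The complex cation is given as 3+; its ligand charges sum to -2, so Re = +5.
With 3 anions per cation, each anion must be 3/3 = 1−.
Anion: ligand charges sum to -3; for the ion to be 1−, Hg = +2.

(ethylenediamine)oxalato(1,10-phenanthroline)rhenium(V) fluoro(glycinato)nitratomercurate(II)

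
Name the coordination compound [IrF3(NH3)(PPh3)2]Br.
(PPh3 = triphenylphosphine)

amminetrifluorobis(triphenylphosphine)iridium(IV) bromide

The 1 bromide counter-ion carries a total charge of -1, so each complex ion is 1+.
Ligand charges: 1×ammine (neutral), 3×fluoro (-1 each), 2×triphenylphosphine (neutral); total -3. So Ir + (-3) = 1+, giving Ir = +4.
Ligands are named alphabetically: ammine before fluoro before triphenylphosphine.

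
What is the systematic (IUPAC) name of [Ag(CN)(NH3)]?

amminecyanosilver(I)

There is no counter-ion, so the complex is neutral overall.
Ligand charges: 1×ammine (neutral), 1×cyano (-1 each); total -1. So Ag + (-1) = 0, giving Ag = +1.
Ligands are named alphabetically: ammine before cyano.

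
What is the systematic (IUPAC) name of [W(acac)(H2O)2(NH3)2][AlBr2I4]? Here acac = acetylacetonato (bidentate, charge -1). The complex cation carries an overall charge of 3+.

(acetylacetonato)diamminediaquatungsten(IV) dibromotetraiodoaluminate(III)

Both ions are complex: the cation is named first with the plain metal name, the anion second with the -ate form; each ion's ligands are alphabetised independently.
The complex cation is given as 3+; its ligand charges sum to -1, so W = +4.
A 1:1 salt means the anion carries the equal and opposite charge, 3−.
Anion: ligand charges sum to -6; for the ion to be 3−, Al = +3.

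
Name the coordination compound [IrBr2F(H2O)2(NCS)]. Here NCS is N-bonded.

There is no counter-ion, so the complex is neutral overall.
Ligand charges: 2×bromo (-1 each), 1×fluoro (-1 each), 2×aqua (neutral), 1×isothiocyanato (-1 each); total -4. So Ir + (-4) = 0, giving Ir = +4.
Ligands are named alphabetically: aqua before bromo before fluoro before isothiocyanato.

diaquadibromofluoroisothiocyanatoiridium(IV)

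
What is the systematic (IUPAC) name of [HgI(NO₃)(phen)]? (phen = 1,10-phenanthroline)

iodonitrato(1,10-phenanthroline)mercury(II)

There is no counter-ion, so the complex is neutral overall.
Ligand charges: 1×iodo (-1 each), 1×1,10-phenanthroline (neutral), 1×nitrato (-1 each); total -2. So Hg + (-2) = 0, giving Hg = +2.
Ligands are named alphabetically: iodo before nitrato before phenanthroline.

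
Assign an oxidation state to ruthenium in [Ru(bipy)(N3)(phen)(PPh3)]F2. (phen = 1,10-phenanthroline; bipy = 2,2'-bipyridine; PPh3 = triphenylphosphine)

2 fluoride outside the brackets (-1 each) → the complex ion is 2+.
Ligand charges: 1×N3 = -1; 1×phen neutral; 1×bipy neutral; 1×PPh3 neutral; sum -1.
Ru + (-1) = 2+ ⇒ Ru is +3.

+3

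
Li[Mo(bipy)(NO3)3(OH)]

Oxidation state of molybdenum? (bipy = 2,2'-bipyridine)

+3

1 lithium outside the brackets (+1 each) → the complex ion is 1−.
Ligand charges: 3×NO3 = -3; 1×OH = -1; 1×bipy neutral; sum -4.
Mo + (-4) = 1− ⇒ Mo is +3.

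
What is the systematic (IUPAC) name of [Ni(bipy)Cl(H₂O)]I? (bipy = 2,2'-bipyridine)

The 1 iodide counter-ion carries a total charge of -1, so each complex ion is 1+.
Ligand charges: 1×aqua (neutral), 1×2,2'-bipyridine (neutral), 1×chloro (-1 each); total -1. So Ni + (-1) = 1+, giving Ni = +2.
Ligands are named alphabetically: aqua before bipyridine before chloro.

aqua(2,2'-bipyridine)chloronickel(II) iodide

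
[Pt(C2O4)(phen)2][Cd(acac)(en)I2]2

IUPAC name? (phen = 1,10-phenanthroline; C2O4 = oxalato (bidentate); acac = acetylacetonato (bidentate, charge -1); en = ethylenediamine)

Cadmium is always +2 in its complexes; the anion's ligand charges sum to -3, so the complex anion is 1−.
With 2 anions per cation, the cation must be 2×1 = 2+.
Cation: ligand charges sum to -2; for the ion to be 2+, Pt = +4.

oxalatobis(1,10-phenanthroline)platinum(IV) (acetylacetonato)(ethylenediamine)diiodocadmate(II)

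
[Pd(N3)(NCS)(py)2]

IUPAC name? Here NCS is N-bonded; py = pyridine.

There is no counter-ion, so the complex is neutral overall.
Ligand charges: 1×isothiocyanato (-1 each), 1×azido (-1 each), 2×pyridine (neutral); total -2. So Pd + (-2) = 0, giving Pd = +2.
Ligands are named alphabetically: azido before isothiocyanato before pyridine.

azidoisothiocyanatobis(pyridine)palladium(II)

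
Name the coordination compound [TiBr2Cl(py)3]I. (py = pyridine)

dibromochlorotris(pyridine)titanium(IV) iodide

The 1 iodide counter-ion carries a total charge of -1, so each complex ion is 1+.
Ligand charges: 2×bromo (-1 each), 1×chloro (-1 each), 3×pyridine (neutral); total -3. So Ti + (-3) = 1+, giving Ti = +4.
Ligands are named alphabetically: bromo before chloro before pyridine.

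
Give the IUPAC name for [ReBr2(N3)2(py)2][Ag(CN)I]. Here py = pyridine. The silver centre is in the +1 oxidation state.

diazidodibromobis(pyridine)rhenium(V) cyanoiodoargentate(I)

Both ions are complex: the cation is named first with the plain metal name, the anion second with the -ate form; each ion's ligands are alphabetised independently.
Ag is given as +1; the anion's ligand charges sum to -2, so the complex anion is 1−.
A 1:1 salt means the cation carries the equal and opposite charge, 1+.
Cation: ligand charges sum to -4; for the ion to be 1+, Re = +5.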